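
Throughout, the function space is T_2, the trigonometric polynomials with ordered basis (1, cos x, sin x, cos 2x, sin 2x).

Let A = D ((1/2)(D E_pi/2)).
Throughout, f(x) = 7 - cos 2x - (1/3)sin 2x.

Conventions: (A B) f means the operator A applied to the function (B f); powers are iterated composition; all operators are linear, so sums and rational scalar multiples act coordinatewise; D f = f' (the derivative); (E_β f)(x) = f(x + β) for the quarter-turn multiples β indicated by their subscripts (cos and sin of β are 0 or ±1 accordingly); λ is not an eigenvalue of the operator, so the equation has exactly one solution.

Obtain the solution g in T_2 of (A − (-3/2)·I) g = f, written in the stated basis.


write g with unknown coordinates in the stated basis and equate coefficients in (A − (-3/2)·I) g = f
solving from the highest basis element down gives g = 14/3 - (2/7)cos 2x - (2/21)sin 2x
check: A g = -(4/7)cos 2x - (4/21)sin 2x
so A g − (-3/2)·g = 7 - cos 2x - (1/3)sin 2x = f ✓

the result is g(x) = 14/3 - (2/7)cos 2x - (2/21)sin 2x


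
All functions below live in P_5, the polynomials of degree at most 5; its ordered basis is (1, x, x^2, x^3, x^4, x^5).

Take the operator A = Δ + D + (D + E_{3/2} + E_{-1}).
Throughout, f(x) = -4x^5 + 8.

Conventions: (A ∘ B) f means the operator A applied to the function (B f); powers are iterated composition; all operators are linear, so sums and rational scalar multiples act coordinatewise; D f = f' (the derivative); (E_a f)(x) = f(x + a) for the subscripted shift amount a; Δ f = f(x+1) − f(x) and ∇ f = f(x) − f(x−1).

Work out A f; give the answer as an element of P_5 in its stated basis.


Δ f = -20x^4 - 40x^3 - 40x^2 - 20x - 4
D f = -20x^4
D f = -20x^4
E_{3/2} f = -4x^5 - 30x^4 - 90x^3 - 135x^2 - (405/4)x - 179/8
E_{-1} f = -4x^5 + 20x^4 - 40x^3 + 40x^2 - 20x + 12
(D + E_{3/2} + E_{-1}) f = -8x^5 - 30x^4 - 130x^3 - 95x^2 - (485/4)x - 83/8
(Δ + D + (D + E_{3/2} + E_{-1})) f = -8x^5 - 70x^4 - 170x^3 - 135x^2 - (565/4)x - 115/8

the result is g(x) = -8x^5 - 70x^4 - 170x^3 - 135x^2 - (565/4)x - 115/8


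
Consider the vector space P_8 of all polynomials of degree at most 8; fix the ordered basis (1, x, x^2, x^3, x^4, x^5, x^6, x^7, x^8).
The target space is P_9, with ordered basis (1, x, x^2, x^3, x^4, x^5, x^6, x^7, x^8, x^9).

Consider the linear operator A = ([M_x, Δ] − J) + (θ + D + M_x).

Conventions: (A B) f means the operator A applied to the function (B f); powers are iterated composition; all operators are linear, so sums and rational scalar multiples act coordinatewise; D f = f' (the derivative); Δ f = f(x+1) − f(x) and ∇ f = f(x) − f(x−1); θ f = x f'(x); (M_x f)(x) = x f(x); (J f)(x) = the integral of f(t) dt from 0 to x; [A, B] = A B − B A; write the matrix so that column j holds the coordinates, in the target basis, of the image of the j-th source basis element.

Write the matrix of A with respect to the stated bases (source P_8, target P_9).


image of 1: -1
image of x: (1/2)x^2
image of x^2: (2/3)x^3 + x^2 - 1
image of x^3: (3/4)x^4 + 2x^3 - 3x - 1
image of x^4: (4/5)x^5 + 3x^4 - 6x^2 - 4x - 1
image of x^5: (5/6)x^6 + 4x^5 - 10x^3 - 10x^2 - 5x - 1
image of x^6: (6/7)x^7 + 5x^6 - 15x^4 - 20x^3 - 15x^2 - 6x - 1
image of x^7: (7/8)x^8 + 6x^7 - 21x^5 - 35x^4 - 35x^3 - 21x^2 - 7x - 1
image of x^8: (8/9)x^9 + 7x^8 - 28x^6 - 56x^5 - 70x^4 - 56x^3 - 28x^2 - 8x - 1
each image's coordinates form column j of the matrix

the matrix is [[-1, 0, -1, -1, -1, -1, -1, -1, -1]; [0, 0, 0, -3, -4, -5, -6, -7, -8]; [0, 1/2, 1, 0, -6, -10, -15, -21, -28]; [0, 0, 2/3, 2, 0, -10, -20, -35, -56]; [0, 0, 0, 3/4, 3, 0, -15, -35, -70]; [0, 0, 0, 0, 4/5, 4, 0, -21, -56]; [0, 0, 0, 0, 0, 5/6, 5, 0, -28]; [0, 0, 0, 0, 0, 0, 6/7, 6, 0]; [0, 0, 0, 0, 0, 0, 0, 7/8, 7]; [0, 0, 0, 0, 0, 0, 0, 0, 8/9]] (rows listed top to bottom)


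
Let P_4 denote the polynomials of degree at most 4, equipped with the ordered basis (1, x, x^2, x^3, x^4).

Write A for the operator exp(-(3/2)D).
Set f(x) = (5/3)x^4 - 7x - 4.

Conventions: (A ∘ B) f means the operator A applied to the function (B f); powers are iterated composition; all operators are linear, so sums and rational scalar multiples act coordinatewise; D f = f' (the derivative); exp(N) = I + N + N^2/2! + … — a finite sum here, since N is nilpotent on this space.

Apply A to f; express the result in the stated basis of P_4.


order-1 term: -10x^3 + 21/2
order-2 term: (45/2)x^2
order-3 term: -(45/2)x
order-4 term: 135/16
the series for exp(-(3/2)D) f terminates at order 4
exp(-(3/2)D) f = (5/3)x^4 - 10x^3 + (45/2)x^2 - (59/2)x + 239/16

the result is g(x) = (5/3)x^4 - 10x^3 + (45/2)x^2 - (59/2)x + 239/16


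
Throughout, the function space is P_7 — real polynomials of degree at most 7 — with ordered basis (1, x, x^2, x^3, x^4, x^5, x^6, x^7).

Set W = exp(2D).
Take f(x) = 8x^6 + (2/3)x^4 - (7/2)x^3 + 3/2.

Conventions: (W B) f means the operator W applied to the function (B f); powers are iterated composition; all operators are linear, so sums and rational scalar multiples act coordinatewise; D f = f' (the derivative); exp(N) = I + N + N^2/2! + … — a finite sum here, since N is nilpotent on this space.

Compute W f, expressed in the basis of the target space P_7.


g(x) = 8x^6 + 96x^5 + (1442/3)x^4 + (7691/6)x^3 + 1915x^2 + (4546/3)x + 2977/6

order-1 term: 96x^5 + (16/3)x^3 - 21x^2
order-2 term: 480x^4 + 16x^2 - 42x
order-3 term: 1280x^3 + (64/3)x - 28
order-4 term: 1920x^2 + 32/3
order-5 term: 1536x
order-6 term: 512
the series for exp(2D) f terminates at order 6
exp(2D) f = 8x^6 + 96x^5 + (1442/3)x^4 + (7691/6)x^3 + 1915x^2 + (4546/3)x + 2977/6


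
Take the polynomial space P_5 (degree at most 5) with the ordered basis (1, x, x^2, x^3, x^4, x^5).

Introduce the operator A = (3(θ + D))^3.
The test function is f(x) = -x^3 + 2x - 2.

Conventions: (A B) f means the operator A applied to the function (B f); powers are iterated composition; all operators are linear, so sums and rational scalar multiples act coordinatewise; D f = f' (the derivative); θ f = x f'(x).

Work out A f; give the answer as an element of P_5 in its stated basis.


θ f = -3x^3 + 2x
D f = -3x^2 + 2
(θ + D) f = -3x^3 - 3x^2 + 2x + 2
(3(θ + D)) f = -9x^3 - 9x^2 + 6x + 6
θ (3(θ + D)) f = -27x^3 - 18x^2 + 6x
D (3(θ + D)) f = -27x^2 - 18x + 6
(θ + D) (3(θ + D)) f = -27x^3 - 45x^2 - 12x + 6
(3(θ + D)) (3(θ + D)) f = -81x^3 - 135x^2 - 36x + 18
θ (3(θ + D)) (3(θ + D)) f = -243x^3 - 270x^2 - 36x
D (3(θ + D)) (3(θ + D)) f = -243x^2 - 270x - 36
(θ + D) (3(θ + D)) (3(θ + D)) f = -243x^3 - 513x^2 - 306x - 36
(3(θ + D)) (3(θ + D)) (3(θ + D)) f = -729x^3 - 1539x^2 - 918x - 108

the image equals g(x) = -729x^3 - 1539x^2 - 918x - 108


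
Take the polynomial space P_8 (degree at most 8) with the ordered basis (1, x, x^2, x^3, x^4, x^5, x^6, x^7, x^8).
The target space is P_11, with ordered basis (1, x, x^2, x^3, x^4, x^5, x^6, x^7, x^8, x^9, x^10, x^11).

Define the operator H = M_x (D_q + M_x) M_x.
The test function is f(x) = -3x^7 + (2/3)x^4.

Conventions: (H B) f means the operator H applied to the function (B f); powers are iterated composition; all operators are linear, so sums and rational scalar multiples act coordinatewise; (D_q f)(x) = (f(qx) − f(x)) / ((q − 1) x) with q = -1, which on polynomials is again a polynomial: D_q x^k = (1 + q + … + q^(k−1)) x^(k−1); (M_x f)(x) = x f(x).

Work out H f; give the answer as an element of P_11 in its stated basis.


the image equals g(x) = -3x^10 + (2/3)x^7 + (2/3)x^5

M_x f = -3x^8 + (2/3)x^5
D_q M_x f = (2/3)x^4
M_x M_x f = -3x^9 + (2/3)x^6
(D_q + M_x) M_x f = -3x^9 + (2/3)x^6 + (2/3)x^4
M_x (D_q + M_x) M_x f = -3x^10 + (2/3)x^7 + (2/3)x^5


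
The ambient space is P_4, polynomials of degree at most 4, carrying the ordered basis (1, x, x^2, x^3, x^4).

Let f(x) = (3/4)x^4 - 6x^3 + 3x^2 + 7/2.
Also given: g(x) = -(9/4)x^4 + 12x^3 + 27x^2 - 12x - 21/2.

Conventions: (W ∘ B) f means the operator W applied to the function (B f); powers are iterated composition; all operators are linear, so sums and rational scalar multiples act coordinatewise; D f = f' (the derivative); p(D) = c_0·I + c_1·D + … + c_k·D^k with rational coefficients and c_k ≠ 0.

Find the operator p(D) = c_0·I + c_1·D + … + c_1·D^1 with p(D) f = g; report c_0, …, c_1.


D^0 f = (3/4)x^4 - 6x^3 + 3x^2 + 7/2
D^1 f = 3x^3 - 18x^2 + 6x
matching coefficients of g against c_0 f + c_1 Df + … from the top degree down determines the c_i
solution: c_0 = -3, c_1 = -2

c_0 = -3, c_1 = -2


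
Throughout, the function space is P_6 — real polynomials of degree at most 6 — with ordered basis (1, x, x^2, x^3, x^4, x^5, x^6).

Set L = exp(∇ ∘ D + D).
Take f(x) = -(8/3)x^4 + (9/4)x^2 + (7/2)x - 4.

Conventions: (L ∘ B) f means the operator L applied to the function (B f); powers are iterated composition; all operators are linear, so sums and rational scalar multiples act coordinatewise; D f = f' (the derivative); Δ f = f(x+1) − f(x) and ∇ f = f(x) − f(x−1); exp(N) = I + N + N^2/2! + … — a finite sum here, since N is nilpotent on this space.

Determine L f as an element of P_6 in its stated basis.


order-1 term: -(32/3)x^3 - 32x^2 + (73/2)x - 8/3
order-2 term: -16x^2 - 64x + 9/4
order-3 term: -(32/3)x - 32
order-4 term: -8/3
the series for exp(∇ ∘ D + D) f terminates at order 4
exp(∇ ∘ D + D) f = -(8/3)x^4 - (32/3)x^3 - (183/4)x^2 - (104/3)x - 469/12

the result is g(x) = -(8/3)x^4 - (32/3)x^3 - (183/4)x^2 - (104/3)x - 469/12


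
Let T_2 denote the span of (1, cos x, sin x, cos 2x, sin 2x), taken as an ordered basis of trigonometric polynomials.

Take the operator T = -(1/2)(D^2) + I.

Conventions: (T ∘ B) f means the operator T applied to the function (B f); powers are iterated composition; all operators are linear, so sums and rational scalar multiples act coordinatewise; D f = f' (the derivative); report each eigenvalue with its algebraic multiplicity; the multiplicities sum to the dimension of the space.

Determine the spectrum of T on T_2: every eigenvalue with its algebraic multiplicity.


λ = 1 (multiplicity 1), λ = 3/2 (multiplicity 2), λ = 3 (multiplicity 2)

image of 1: 1
image of cos x: (3/2)cos x
image of sin x: (3/2)sin x
image of cos 2x: 3cos 2x
image of sin 2x: 3sin 2x
the matrix is diagonal; its diagonal is (1, 3/2, 3/2, 3, 3)
for a triangular matrix the eigenvalues are the diagonal entries, with algebraic multiplicity their repetition count


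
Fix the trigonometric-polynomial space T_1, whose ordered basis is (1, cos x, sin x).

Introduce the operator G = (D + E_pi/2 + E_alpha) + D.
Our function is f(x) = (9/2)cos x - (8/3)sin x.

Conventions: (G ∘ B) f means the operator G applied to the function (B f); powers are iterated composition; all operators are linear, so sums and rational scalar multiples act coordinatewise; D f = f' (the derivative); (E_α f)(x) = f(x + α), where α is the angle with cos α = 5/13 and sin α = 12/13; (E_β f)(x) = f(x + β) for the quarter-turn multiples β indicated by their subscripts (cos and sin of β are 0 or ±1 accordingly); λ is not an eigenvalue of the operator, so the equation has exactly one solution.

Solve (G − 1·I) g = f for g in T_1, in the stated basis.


write g with unknown coordinates in the stated basis and equate coefficients in (G − 1·I) g = f
solving from the highest basis element down gives g = (20/41)cos x + (301/246)sin x
check: G g = (409/82)cos x - (355/246)sin x
so G g − 1·g = (9/2)cos x - (8/3)sin x = f ✓

the result is g(x) = (20/41)cos x + (301/246)sin x


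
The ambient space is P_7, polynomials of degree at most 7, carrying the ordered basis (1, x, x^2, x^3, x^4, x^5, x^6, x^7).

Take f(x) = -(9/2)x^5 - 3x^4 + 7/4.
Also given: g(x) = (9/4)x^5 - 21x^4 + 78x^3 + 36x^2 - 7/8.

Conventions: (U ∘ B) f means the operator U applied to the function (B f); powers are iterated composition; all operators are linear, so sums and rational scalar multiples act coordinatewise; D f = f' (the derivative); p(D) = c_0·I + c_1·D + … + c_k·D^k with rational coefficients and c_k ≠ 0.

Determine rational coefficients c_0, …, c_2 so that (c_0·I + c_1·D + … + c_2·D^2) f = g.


D^0 f = -(9/2)x^5 - 3x^4 + 7/4
D^1 f = -(45/2)x^4 - 12x^3
D^2 f = -90x^3 - 36x^2
matching coefficients of g against c_0 f + c_1 Df + … from the top degree down determines the c_i
solution: c_0 = -1/2, c_1 = 1, c_2 = -1

p(D) = -(1/2)·I + D − D^2, i.e. c_0 = -1/2, c_1 = 1, c_2 = -1


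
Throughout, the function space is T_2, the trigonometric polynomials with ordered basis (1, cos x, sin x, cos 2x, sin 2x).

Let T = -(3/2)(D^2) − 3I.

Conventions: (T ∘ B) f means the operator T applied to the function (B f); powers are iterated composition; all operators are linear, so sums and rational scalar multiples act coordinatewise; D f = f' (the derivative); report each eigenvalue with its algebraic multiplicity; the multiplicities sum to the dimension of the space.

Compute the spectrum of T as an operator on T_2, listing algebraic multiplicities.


λ = -3 (multiplicity 1), λ = -3/2 (multiplicity 2), λ = 3 (multiplicity 2)

image of 1: -3
image of cos x: -(3/2)cos x
image of sin x: -(3/2)sin x
image of cos 2x: 3cos 2x
image of sin 2x: 3sin 2x
the matrix is diagonal; its diagonal is (-3, -3/2, -3/2, 3, 3)
for a triangular matrix the eigenvalues are the diagonal entries, with algebraic multiplicity their repetition count


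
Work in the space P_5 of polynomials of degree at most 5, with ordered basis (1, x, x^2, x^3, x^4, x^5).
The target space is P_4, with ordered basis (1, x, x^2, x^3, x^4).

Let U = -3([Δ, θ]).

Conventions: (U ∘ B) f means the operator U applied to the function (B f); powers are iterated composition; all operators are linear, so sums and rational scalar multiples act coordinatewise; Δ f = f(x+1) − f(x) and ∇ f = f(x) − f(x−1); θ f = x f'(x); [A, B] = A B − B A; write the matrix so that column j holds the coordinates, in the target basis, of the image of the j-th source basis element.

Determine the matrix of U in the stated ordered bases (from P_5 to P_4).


image of 1: 0
image of x: -3
image of x^2: -6x - 6
image of x^3: -9x^2 - 18x - 9
image of x^4: -12x^3 - 36x^2 - 36x - 12
image of x^5: -15x^4 - 60x^3 - 90x^2 - 60x - 15
each image's coordinates form column j of the matrix

the matrix is [[0, -3, -6, -9, -12, -15]; [0, 0, -6, -18, -36, -60]; [0, 0, 0, -9, -36, -90]; [0, 0, 0, 0, -12, -60]; [0, 0, 0, 0, 0, -15]] (rows listed top to bottom)


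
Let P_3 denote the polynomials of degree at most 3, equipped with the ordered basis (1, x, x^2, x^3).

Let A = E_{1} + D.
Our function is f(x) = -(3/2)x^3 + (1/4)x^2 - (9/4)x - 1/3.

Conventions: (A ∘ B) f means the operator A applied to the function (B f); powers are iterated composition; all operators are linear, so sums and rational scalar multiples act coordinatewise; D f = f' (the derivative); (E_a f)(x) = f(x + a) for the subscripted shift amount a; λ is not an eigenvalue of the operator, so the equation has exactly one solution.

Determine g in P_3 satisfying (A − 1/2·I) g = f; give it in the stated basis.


the image equals g(x) = -3x^3 + (73/2)x^2 - (557/2)x + 3139/3

write g with unknown coordinates in the stated basis and equate coefficients in (A − 1/2·I) g = f
solving from the highest basis element down gives g = -3x^3 + (73/2)x^2 - (557/2)x + 3139/3
check: A g = -3x^3 + (37/2)x^2 - (283/2)x + 3137/6
so A g − 1/2·g = -(3/2)x^3 + (1/4)x^2 - (9/4)x - 1/3 = f ✓


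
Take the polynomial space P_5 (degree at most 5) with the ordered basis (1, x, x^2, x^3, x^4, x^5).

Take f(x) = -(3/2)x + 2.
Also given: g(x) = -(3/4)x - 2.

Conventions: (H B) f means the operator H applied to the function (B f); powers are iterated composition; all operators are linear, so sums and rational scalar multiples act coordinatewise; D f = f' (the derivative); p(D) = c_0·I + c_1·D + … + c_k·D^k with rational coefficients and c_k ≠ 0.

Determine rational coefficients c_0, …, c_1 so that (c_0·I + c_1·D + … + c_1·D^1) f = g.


D^0 f = -(3/2)x + 2
D^1 f = -3/2
matching coefficients of g against c_0 f + c_1 Df + … from the top degree down determines the c_i
solution: c_0 = 1/2, c_1 = 2

c_0 = 1/2, c_1 = 2


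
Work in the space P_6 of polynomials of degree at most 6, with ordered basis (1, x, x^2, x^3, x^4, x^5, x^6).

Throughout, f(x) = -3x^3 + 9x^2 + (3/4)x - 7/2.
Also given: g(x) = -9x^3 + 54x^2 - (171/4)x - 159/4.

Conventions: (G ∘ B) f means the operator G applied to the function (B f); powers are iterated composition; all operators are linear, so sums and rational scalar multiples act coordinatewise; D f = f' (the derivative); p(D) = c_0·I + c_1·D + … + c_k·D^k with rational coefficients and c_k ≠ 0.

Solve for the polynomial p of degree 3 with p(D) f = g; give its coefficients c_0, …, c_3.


D^0 f = -3x^3 + 9x^2 + (3/4)x - 7/2
D^1 f = -9x^2 + 18x + 3/4
D^2 f = -18x + 18
D^3 f = -18
matching coefficients of g against c_0 f + c_1 Df + … from the top degree down determines the c_i
solution: c_0 = 3, c_1 = -3, c_2 = -1/2, c_3 = 1

c_0 = 3, c_1 = -3, c_2 = -1/2, c_3 = 1


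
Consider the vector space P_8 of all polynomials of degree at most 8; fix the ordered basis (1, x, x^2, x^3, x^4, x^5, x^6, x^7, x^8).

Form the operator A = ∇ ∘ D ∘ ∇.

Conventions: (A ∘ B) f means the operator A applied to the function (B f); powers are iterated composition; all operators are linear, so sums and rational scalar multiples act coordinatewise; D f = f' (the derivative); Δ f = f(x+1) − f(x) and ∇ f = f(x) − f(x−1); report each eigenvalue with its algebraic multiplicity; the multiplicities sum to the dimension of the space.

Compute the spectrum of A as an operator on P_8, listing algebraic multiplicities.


image of 1: 0
image of x: 0
image of x^2: 0
image of x^3: 6
image of x^4: 24x - 24
image of x^5: 60x^2 - 120x + 70
image of x^6: 120x^3 - 360x^2 + 420x - 180
image of x^7: 210x^4 - 840x^3 + 1470x^2 - 1260x + 434
image of x^8: 336x^5 - 1680x^4 + 3920x^3 - 5040x^2 + 3472x - 1008
the matrix is upper triangular; its diagonal is (0, 0, 0, 0, 0, 0, 0, 0, 0)
for a triangular matrix the eigenvalues are the diagonal entries, with algebraic multiplicity their repetition count

λ = 0 (multiplicity 9)


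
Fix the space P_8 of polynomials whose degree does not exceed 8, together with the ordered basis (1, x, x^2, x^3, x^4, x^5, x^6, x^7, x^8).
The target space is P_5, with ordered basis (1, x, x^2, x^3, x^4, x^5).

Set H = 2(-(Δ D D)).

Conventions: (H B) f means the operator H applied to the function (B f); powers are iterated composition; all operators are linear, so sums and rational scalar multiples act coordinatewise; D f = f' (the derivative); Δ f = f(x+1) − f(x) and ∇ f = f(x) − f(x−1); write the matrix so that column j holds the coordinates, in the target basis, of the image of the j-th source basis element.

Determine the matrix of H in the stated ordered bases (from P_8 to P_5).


image of 1: 0
image of x: 0
image of x^2: 0
image of x^3: -12
image of x^4: -48x - 24
image of x^5: -120x^2 - 120x - 40
image of x^6: -240x^3 - 360x^2 - 240x - 60
image of x^7: -420x^4 - 840x^3 - 840x^2 - 420x - 84
image of x^8: -672x^5 - 1680x^4 - 2240x^3 - 1680x^2 - 672x - 112
each image's coordinates form column j of the matrix

the matrix is [[0, 0, 0, -12, -24, -40, -60, -84, -112]; [0, 0, 0, 0, -48, -120, -240, -420, -672]; [0, 0, 0, 0, 0, -120, -360, -840, -1680]; [0, 0, 0, 0, 0, 0, -240, -840, -2240]; [0, 0, 0, 0, 0, 0, 0, -420, -1680]; [0, 0, 0, 0, 0, 0, 0, 0, -672]] (rows listed top to bottom)


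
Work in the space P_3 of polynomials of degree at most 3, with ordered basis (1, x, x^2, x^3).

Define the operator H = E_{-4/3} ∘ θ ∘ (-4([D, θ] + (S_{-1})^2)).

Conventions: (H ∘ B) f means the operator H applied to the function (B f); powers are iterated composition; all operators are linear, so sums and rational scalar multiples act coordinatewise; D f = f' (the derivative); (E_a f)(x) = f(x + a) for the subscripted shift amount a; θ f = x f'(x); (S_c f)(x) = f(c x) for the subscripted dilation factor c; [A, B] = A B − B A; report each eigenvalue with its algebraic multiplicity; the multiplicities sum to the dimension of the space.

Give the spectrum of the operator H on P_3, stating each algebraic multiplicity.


image of 1: 0
image of x: -4x + 16/3
image of x^2: -8x^2 + (40/3)x - 32/9
image of x^3: -12x^3 + 24x^2 - 128/9
the matrix is upper triangular; its diagonal is (0, -4, -8, -12)
for a triangular matrix the eigenvalues are the diagonal entries, with algebraic multiplicity their repetition count

λ = -12 (multiplicity 1), λ = -8 (multiplicity 1), λ = -4 (multiplicity 1), λ = 0 (multiplicity 1)


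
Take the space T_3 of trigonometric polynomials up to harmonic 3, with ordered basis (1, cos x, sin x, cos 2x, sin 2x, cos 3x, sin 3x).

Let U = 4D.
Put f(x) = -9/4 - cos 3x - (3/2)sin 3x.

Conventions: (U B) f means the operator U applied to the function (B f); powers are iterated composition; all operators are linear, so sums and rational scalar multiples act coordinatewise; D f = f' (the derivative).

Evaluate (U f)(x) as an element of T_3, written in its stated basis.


D f = -(9/2)cos 3x + 3sin 3x
(4D) f = -18cos 3x + 12sin 3x

the image equals g(x) = -18cos 3x + 12sin 3x


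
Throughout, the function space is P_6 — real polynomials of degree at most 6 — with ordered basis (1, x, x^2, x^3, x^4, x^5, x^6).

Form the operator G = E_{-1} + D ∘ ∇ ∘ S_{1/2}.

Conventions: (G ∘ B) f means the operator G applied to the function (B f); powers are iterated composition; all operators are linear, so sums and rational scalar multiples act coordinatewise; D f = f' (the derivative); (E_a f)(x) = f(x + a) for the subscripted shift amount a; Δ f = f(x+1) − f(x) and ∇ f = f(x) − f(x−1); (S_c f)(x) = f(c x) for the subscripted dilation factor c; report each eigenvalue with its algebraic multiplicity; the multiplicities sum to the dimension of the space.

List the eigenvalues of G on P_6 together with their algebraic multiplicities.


λ = 1 (multiplicity 7)

image of 1: 1
image of x: x - 1
image of x^2: x^2 - 2x + 3/2
image of x^3: x^3 - 3x^2 + (15/4)x - 11/8
image of x^4: x^4 - 4x^3 + (27/4)x^2 - (19/4)x + 5/4
image of x^5: x^5 - 5x^4 + (85/8)x^3 - (175/16)x^2 + (45/8)x - 37/32
image of x^6: x^6 - 6x^5 + (495/32)x^4 - (335/16)x^3 + (255/16)x^2 - (207/32)x + 35/32
the matrix is upper triangular; its diagonal is (1, 1, 1, 1, 1, 1, 1)
for a triangular matrix the eigenvalues are the diagonal entries, with algebraic multiplicity their repetition count


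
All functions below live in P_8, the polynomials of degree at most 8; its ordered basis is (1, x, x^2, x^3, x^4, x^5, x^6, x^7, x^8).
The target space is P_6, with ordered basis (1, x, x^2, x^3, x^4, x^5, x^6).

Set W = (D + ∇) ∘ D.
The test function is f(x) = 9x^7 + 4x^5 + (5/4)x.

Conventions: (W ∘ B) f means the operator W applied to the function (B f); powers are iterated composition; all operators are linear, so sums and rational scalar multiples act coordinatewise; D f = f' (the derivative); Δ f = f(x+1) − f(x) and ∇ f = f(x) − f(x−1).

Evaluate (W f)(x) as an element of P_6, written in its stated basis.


g(x) = 756x^5 - 945x^4 + 1420x^3 - 1065x^2 + 458x - 83

D f = 63x^6 + 20x^4 + 5/4
D D f = 378x^5 + 80x^3
∇ D f = 378x^5 - 945x^4 + 1340x^3 - 1065x^2 + 458x - 83
(D + ∇) D f = 756x^5 - 945x^4 + 1420x^3 - 1065x^2 + 458x - 83


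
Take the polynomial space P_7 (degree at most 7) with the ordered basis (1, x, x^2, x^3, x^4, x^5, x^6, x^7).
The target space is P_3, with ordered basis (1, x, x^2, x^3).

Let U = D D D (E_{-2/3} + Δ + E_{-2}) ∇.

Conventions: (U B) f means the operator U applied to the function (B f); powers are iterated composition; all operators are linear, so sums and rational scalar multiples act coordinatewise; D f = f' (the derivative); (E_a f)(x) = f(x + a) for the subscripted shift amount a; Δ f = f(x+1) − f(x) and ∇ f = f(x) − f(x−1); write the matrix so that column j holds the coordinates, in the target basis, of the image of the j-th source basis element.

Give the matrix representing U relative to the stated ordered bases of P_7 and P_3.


image of 1: 0
image of x: 0
image of x^2: 0
image of x^3: 0
image of x^4: 48
image of x^5: 240x - 320
image of x^6: 720x^2 - 1920x + 2800
image of x^7: 1680x^3 - 6720x^2 + 19600x - 133280/9
each image's coordinates form column j of the matrix

the matrix is [[0, 0, 0, 0, 48, -320, 2800, -133280/9]; [0, 0, 0, 0, 0, 240, -1920, 19600]; [0, 0, 0, 0, 0, 0, 720, -6720]; [0, 0, 0, 0, 0, 0, 0, 1680]] (rows listed top to bottom)


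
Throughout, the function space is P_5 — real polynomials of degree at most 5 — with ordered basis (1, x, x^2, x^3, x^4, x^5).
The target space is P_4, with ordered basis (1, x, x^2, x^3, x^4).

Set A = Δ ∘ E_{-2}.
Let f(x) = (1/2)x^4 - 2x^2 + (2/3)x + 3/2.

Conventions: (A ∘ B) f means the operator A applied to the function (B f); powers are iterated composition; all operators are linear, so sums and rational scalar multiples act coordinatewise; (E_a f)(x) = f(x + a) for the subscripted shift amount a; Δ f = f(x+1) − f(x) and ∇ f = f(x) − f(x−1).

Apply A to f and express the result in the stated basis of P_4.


E_{-2} f = (1/2)x^4 - 4x^3 + 10x^2 - (22/3)x + 1/6
Δ E_{-2} f = 2x^3 - 9x^2 + 10x - 5/6

the result is g(x) = 2x^3 - 9x^2 + 10x - 5/6


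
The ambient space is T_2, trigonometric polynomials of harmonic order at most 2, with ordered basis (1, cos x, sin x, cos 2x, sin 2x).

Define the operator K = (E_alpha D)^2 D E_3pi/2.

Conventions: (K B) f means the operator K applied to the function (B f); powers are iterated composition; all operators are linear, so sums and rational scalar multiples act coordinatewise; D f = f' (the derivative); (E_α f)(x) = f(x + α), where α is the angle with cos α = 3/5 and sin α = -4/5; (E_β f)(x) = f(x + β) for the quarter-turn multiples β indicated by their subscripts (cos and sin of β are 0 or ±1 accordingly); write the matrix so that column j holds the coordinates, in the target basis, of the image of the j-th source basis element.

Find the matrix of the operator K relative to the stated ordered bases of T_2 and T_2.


image of 1: 0
image of cos x: (7/25)cos x - (24/25)sin x
image of sin x: (24/25)cos x + (7/25)sin x
image of cos 2x: -(2688/625)cos 2x + (4216/625)sin 2x
image of sin 2x: -(4216/625)cos 2x - (2688/625)sin 2x
each image's coordinates form column j of the matrix

the matrix is [[0, 0, 0, 0, 0]; [0, 7/25, 24/25, 0, 0]; [0, -24/25, 7/25, 0, 0]; [0, 0, 0, -2688/625, -4216/625]; [0, 0, 0, 4216/625, -2688/625]] (rows listed top to bottom)


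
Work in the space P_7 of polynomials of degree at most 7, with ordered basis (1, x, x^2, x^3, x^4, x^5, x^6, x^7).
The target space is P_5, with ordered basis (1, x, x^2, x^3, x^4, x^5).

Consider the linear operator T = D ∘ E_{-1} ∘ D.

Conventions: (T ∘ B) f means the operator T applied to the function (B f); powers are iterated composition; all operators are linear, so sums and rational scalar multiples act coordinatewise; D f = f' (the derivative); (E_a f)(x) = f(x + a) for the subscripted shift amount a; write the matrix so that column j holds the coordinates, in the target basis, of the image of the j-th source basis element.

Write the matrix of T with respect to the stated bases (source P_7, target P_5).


image of 1: 0
image of x: 0
image of x^2: 2
image of x^3: 6x - 6
image of x^4: 12x^2 - 24x + 12
image of x^5: 20x^3 - 60x^2 + 60x - 20
image of x^6: 30x^4 - 120x^3 + 180x^2 - 120x + 30
image of x^7: 42x^5 - 210x^4 + 420x^3 - 420x^2 + 210x - 42
each image's coordinates form column j of the matrix

the matrix is [[0, 0, 2, -6, 12, -20, 30, -42]; [0, 0, 0, 6, -24, 60, -120, 210]; [0, 0, 0, 0, 12, -60, 180, -420]; [0, 0, 0, 0, 0, 20, -120, 420]; [0, 0, 0, 0, 0, 0, 30, -210]; [0, 0, 0, 0, 0, 0, 0, 42]] (rows listed top to bottom)


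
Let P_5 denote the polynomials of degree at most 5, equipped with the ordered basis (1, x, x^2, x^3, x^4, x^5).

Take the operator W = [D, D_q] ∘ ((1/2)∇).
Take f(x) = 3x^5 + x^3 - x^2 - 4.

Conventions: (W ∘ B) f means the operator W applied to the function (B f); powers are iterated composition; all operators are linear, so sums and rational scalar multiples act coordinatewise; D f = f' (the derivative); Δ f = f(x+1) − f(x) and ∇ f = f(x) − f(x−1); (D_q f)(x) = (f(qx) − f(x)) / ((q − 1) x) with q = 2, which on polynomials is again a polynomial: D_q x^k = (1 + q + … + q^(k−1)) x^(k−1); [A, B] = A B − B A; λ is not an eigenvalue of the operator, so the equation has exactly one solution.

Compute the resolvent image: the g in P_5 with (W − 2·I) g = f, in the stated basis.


write g with unknown coordinates in the stated basis and equate coefficients in (W − 2·I) g = f
solving from the highest basis element down gives g = -(3/2)x^5 - (1/2)x^3 - (251/8)x^2 + (75/4)x - 17/8
check: W g = -(255/4)x^2 + (75/2)x - 33/4
so W g − 2·g = 3x^5 + x^3 - x^2 - 4 = f ✓

the image equals g(x) = -(3/2)x^5 - (1/2)x^3 - (251/8)x^2 + (75/4)x - 17/8


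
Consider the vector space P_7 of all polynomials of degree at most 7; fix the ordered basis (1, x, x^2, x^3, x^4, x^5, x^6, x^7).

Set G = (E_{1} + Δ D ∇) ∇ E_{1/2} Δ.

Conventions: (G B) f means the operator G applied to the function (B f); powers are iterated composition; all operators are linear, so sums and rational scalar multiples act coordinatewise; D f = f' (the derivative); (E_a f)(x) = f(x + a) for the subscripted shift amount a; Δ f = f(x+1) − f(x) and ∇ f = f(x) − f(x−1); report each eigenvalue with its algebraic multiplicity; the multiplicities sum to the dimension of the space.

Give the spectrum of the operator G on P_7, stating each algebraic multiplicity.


image of 1: 0
image of x: 0
image of x^2: 2
image of x^3: 6x + 9
image of x^4: 12x^2 + 36x + 29
image of x^5: 20x^3 + 90x^2 + 145x + 405/2
image of x^6: 30x^4 + 180x^3 + 435x^2 + 1215x + 4651/8
image of x^7: 42x^5 + 315x^4 + 1015x^3 + (8505/2)x^2 + (32557/8)x + 32739/16
the matrix is upper triangular; its diagonal is (0, 0, 0, 0, 0, 0, 0, 0)
for a triangular matrix the eigenvalues are the diagonal entries, with algebraic multiplicity their repetition count

λ = 0 (multiplicity 8)


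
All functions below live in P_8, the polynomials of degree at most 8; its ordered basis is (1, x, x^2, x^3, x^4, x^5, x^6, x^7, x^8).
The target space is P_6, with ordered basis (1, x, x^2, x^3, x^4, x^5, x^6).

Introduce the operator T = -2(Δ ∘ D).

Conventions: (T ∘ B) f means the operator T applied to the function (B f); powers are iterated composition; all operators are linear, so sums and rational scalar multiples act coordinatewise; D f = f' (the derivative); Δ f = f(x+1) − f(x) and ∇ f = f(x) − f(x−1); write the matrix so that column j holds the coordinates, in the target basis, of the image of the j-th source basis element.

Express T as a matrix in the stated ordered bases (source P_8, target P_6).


the matrix is [[0, 0, -4, -6, -8, -10, -12, -14, -16]; [0, 0, 0, -12, -24, -40, -60, -84, -112]; [0, 0, 0, 0, -24, -60, -120, -210, -336]; [0, 0, 0, 0, 0, -40, -120, -280, -560]; [0, 0, 0, 0, 0, 0, -60, -210, -560]; [0, 0, 0, 0, 0, 0, 0, -84, -336]; [0, 0, 0, 0, 0, 0, 0, 0, -112]] (rows listed top to bottom)

image of 1: 0
image of x: 0
image of x^2: -4
image of x^3: -12x - 6
image of x^4: -24x^2 - 24x - 8
image of x^5: -40x^3 - 60x^2 - 40x - 10
image of x^6: -60x^4 - 120x^3 - 120x^2 - 60x - 12
image of x^7: -84x^5 - 210x^4 - 280x^3 - 210x^2 - 84x - 14
image of x^8: -112x^6 - 336x^5 - 560x^4 - 560x^3 - 336x^2 - 112x - 16
each image's coordinates form column j of the matrix


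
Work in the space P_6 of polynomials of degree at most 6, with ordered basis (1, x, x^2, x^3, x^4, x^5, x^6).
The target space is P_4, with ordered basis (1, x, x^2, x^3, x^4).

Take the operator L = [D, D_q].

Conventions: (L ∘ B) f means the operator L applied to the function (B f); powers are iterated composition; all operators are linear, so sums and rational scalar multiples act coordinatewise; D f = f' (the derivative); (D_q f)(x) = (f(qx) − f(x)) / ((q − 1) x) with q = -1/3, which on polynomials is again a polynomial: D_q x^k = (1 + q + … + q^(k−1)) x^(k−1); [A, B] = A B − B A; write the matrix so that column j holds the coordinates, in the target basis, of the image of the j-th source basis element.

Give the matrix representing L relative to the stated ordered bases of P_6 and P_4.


the matrix is [[0, 0, -4/3, 0, 0, 0, 0]; [0, 0, 0, -4/9, 0, 0, 0]; [0, 0, 0, 0, -8/9, 0, 0]; [0, 0, 0, 0, 0, -56/81, 0]; [0, 0, 0, 0, 0, 0, -188/243]] (rows listed top to bottom)

image of 1: 0
image of x: 0
image of x^2: -4/3
image of x^3: -(4/9)x
image of x^4: -(8/9)x^2
image of x^5: -(56/81)x^3
image of x^6: -(188/243)x^4
each image's coordinates form column j of the matrix


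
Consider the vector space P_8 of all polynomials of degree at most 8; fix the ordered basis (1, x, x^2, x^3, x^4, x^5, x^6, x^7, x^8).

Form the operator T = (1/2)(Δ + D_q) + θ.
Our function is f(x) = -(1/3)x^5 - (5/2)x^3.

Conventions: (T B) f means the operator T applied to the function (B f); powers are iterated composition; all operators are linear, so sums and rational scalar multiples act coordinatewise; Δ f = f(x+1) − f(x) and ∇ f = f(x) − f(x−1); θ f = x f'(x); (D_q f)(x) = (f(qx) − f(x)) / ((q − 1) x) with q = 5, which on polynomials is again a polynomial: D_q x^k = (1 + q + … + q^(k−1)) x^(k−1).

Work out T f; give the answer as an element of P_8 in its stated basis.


Δ f = -(5/3)x^4 - (10/3)x^3 - (65/6)x^2 - (55/6)x - 17/6
D_q f = -(781/3)x^4 - (155/2)x^2
(Δ + D_q) f = -262x^4 - (10/3)x^3 - (265/3)x^2 - (55/6)x - 17/6
((1/2)(Δ + D_q)) f = -131x^4 - (5/3)x^3 - (265/6)x^2 - (55/12)x - 17/12
θ f = -(5/3)x^5 - (15/2)x^3
((1/2)(Δ + D_q) + θ) f = -(5/3)x^5 - 131x^4 - (55/6)x^3 - (265/6)x^2 - (55/12)x - 17/12

g(x) = -(5/3)x^5 - 131x^4 - (55/6)x^3 - (265/6)x^2 - (55/12)x - 17/12


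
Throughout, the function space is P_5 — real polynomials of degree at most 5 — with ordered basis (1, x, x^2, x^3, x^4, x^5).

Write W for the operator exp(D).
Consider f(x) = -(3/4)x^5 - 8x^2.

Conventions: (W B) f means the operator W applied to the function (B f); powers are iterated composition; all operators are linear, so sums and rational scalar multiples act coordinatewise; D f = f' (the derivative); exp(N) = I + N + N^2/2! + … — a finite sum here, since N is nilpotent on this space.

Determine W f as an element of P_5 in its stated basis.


the result is g(x) = -(3/4)x^5 - (15/4)x^4 - (15/2)x^3 - (31/2)x^2 - (79/4)x - 35/4

order-1 term: -(15/4)x^4 - 16x
order-2 term: -(15/2)x^3 - 8
order-3 term: -(15/2)x^2
order-4 term: -(15/4)x
order-5 term: -3/4
the series for exp(D) f terminates at order 5
exp(D) f = -(3/4)x^5 - (15/4)x^4 - (15/2)x^3 - (31/2)x^2 - (79/4)x - 35/4


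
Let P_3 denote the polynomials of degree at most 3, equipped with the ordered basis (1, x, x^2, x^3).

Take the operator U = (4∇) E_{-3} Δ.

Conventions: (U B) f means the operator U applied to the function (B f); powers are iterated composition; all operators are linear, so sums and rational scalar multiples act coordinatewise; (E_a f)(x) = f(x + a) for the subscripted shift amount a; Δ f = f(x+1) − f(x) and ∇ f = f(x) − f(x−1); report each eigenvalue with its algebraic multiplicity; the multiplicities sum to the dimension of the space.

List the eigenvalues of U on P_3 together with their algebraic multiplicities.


image of 1: 0
image of x: 0
image of x^2: 8
image of x^3: 24x - 72
the matrix is upper triangular; its diagonal is (0, 0, 0, 0)
for a triangular matrix the eigenvalues are the diagonal entries, with algebraic multiplicity their repetition count

λ = 0 (multiplicity 4)


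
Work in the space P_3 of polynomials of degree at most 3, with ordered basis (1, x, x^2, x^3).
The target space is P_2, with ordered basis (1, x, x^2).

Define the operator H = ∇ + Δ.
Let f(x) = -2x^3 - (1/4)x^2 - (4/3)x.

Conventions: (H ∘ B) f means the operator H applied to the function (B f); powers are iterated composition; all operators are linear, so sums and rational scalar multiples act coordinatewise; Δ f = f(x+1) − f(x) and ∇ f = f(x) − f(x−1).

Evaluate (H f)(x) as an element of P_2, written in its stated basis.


∇ f = -6x^2 + (11/2)x - 37/12
Δ f = -6x^2 - (13/2)x - 43/12
(∇ + Δ) f = -12x^2 - x - 20/3

g(x) = -12x^2 - x - 20/3


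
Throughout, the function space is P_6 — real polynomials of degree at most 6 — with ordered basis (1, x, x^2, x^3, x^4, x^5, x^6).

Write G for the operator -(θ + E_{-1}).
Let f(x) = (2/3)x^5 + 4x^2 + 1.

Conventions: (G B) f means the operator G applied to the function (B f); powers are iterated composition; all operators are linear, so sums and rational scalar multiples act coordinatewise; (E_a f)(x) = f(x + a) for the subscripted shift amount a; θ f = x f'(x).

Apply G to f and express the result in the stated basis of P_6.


θ f = (10/3)x^5 + 8x^2
E_{-1} f = (2/3)x^5 - (10/3)x^4 + (20/3)x^3 - (8/3)x^2 - (14/3)x + 13/3
(θ + E_{-1}) f = 4x^5 - (10/3)x^4 + (20/3)x^3 + (16/3)x^2 - (14/3)x + 13/3
(-(θ + E_{-1})) f = -4x^5 + (10/3)x^4 - (20/3)x^3 - (16/3)x^2 + (14/3)x - 13/3

g(x) = -4x^5 + (10/3)x^4 - (20/3)x^3 - (16/3)x^2 + (14/3)x - 13/3


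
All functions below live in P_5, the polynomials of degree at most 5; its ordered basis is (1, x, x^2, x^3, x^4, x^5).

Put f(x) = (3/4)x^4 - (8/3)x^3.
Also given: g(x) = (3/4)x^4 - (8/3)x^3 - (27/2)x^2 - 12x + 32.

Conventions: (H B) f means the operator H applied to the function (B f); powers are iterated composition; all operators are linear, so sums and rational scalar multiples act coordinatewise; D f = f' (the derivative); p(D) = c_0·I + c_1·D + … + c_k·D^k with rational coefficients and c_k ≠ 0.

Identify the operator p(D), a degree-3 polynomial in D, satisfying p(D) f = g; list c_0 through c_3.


D^0 f = (3/4)x^4 - (8/3)x^3
D^1 f = 3x^3 - 8x^2
D^2 f = 9x^2 - 16x
D^3 f = 18x - 16
matching coefficients of g against c_0 f + c_1 Df + … from the top degree down determines the c_i
solution: c_0 = 1, c_1 = 0, c_2 = -3/2, c_3 = -2

c_0 = 1, c_1 = 0, c_2 = -3/2, c_3 = -2


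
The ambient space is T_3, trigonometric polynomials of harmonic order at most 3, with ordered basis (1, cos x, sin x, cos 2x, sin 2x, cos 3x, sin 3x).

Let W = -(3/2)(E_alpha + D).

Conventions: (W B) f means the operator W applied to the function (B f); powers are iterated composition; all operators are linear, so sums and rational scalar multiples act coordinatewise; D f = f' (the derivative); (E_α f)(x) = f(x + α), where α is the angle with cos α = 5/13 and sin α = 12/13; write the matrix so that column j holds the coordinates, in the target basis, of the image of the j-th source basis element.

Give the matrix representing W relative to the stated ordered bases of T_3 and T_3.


the matrix is [[-3/2, 0, 0, 0, 0, 0, 0]; [0, -15/26, -75/26, 0, 0, 0, 0]; [0, 75/26, -15/26, 0, 0, 0, 0]; [0, 0, 0, 357/338, -687/169, 0, 0]; [0, 0, 0, 687/169, 357/338, 0, 0]; [0, 0, 0, 0, 0, 6105/4394, -17289/4394]; [0, 0, 0, 0, 0, 17289/4394, 6105/4394]] (rows listed top to bottom)

image of 1: -3/2
image of cos x: -(15/26)cos x + (75/26)sin x
image of sin x: -(75/26)cos x - (15/26)sin x
image of cos 2x: (357/338)cos 2x + (687/169)sin 2x
image of sin 2x: -(687/169)cos 2x + (357/338)sin 2x
image of cos 3x: (6105/4394)cos 3x + (17289/4394)sin 3x
image of sin 3x: -(17289/4394)cos 3x + (6105/4394)sin 3x
each image's coordinates form column j of the matrix


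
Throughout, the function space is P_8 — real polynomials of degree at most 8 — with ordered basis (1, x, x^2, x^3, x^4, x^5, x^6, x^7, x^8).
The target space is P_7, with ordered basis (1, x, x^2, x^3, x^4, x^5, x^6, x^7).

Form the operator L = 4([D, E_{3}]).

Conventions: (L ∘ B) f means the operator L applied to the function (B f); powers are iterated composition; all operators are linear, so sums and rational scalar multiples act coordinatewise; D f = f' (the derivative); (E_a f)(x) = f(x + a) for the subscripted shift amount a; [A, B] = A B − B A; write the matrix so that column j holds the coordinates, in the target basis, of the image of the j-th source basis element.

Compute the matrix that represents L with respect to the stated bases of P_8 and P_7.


image of 1: 0
image of x: 0
image of x^2: 0
image of x^3: 0
image of x^4: 0
image of x^5: 0
image of x^6: 0
image of x^7: 0
image of x^8: 0
each image's coordinates form column j of the matrix

the matrix is [[0, 0, 0, 0, 0, 0, 0, 0, 0]; [0, 0, 0, 0, 0, 0, 0, 0, 0]; [0, 0, 0, 0, 0, 0, 0, 0, 0]; [0, 0, 0, 0, 0, 0, 0, 0, 0]; [0, 0, 0, 0, 0, 0, 0, 0, 0]; [0, 0, 0, 0, 0, 0, 0, 0, 0]; [0, 0, 0, 0, 0, 0, 0, 0, 0]; [0, 0, 0, 0, 0, 0, 0, 0, 0]] (rows listed top to bottom)
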